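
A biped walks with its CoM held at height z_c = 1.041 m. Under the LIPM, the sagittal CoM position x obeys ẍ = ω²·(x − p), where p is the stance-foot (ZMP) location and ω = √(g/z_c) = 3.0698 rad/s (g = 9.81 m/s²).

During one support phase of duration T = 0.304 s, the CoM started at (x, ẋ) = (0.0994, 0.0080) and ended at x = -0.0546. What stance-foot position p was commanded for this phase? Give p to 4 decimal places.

p = 0.4345

ωT = 3.0698·0.304 = 0.933219; cosh(ωT) = 1.467984, sinh(ωT) = 1.074698
x(T) = p + (x₀−p)·cosh(ωT) + (ẋ₀/ω)·sinh(ωT) ⇒ p·(1 − cosh) = x(T) − x₀·cosh − (ẋ₀/ω)·sinh
numerator   = -0.0546 − (0.0994)·1.467984 − (0.0080/3.0698)·1.074698 = -0.203318
denominator = 1 − 1.467984 = -0.467984
p = -0.203318 / -0.467984 = 0.4345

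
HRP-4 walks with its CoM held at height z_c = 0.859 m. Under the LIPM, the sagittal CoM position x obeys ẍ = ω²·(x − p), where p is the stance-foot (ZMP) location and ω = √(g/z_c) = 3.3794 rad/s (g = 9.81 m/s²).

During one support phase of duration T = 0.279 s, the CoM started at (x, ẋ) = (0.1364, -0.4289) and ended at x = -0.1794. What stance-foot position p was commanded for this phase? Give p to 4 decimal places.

ωT = 3.3794·0.279 = 0.942853; cosh(ωT) = 1.478405, sinh(ωT) = 1.088890
x(T) = p + (x₀−p)·cosh(ωT) + (ẋ₀/ω)·sinh(ωT) ⇒ p·(1 − cosh) = x(T) − x₀·cosh − (ẋ₀/ω)·sinh
numerator   = -0.1794 − (0.1364)·1.478405 − (-0.4289/3.3794)·1.088890 = -0.242857
denominator = 1 − 1.478405 = -0.478405
p = -0.242857 / -0.478405 = 0.5076

p = 0.5076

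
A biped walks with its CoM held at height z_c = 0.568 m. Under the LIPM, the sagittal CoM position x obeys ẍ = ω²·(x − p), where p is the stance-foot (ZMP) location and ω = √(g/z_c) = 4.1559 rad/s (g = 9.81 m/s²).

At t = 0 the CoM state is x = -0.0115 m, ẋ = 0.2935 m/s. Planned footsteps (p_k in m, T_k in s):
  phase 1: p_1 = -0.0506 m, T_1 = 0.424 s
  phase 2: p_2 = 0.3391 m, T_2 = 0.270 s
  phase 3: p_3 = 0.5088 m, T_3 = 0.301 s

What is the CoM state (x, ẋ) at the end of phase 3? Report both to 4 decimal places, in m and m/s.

phase 1: p=-0.0506, T=0.424, ωT=1.762102, cosh=2.998175, sinh=2.826491; start (x,ẋ)=(-0.011500, 0.293500) → end (x,ẋ)=(0.266242, 1.339257)
phase 2: p=0.3391, T=0.270, ωT=1.122093, cosh=1.698437, sinh=1.372839; start (x,ẋ)=(0.266242, 1.339257) → end (x,ẋ)=(0.657759, 1.858963)
phase 3: p=0.5088, T=0.301, ωT=1.250926, cosh=1.889908, sinh=1.603668; start (x,ẋ)=(0.657759, 1.858963) → end (x,ẋ)=(1.507652, 4.506036)

x = 1.5077, ẋ = 4.5060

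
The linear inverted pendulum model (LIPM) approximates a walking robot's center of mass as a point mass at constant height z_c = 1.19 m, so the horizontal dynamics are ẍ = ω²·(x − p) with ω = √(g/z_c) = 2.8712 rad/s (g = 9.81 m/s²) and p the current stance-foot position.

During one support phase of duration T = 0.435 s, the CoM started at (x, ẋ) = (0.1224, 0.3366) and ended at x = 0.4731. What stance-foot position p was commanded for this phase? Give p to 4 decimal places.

ωT = 2.8712·0.435 = 1.248972; cosh(ωT) = 1.886778, sinh(ωT) = 1.599979
x(T) = p + (x₀−p)·cosh(ωT) + (ẋ₀/ω)·sinh(ωT) ⇒ p·(1 − cosh) = x(T) − x₀·cosh − (ẋ₀/ω)·sinh
numerator   = 0.4731 − (0.1224)·1.886778 − (0.3366/2.8712)·1.599979 = 0.054588
denominator = 1 − 1.886778 = -0.886778
p = 0.054588 / -0.886778 = -0.0616

p = -0.0616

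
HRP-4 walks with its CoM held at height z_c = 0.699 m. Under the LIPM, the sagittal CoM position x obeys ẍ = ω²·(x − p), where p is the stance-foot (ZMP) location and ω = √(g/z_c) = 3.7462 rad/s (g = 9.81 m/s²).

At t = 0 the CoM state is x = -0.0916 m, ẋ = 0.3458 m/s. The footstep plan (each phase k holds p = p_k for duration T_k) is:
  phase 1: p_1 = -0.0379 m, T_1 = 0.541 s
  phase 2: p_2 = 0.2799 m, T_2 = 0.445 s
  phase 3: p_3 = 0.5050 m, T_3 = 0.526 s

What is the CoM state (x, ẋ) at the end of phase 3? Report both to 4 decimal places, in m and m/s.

x = -0.7940, ẋ = -4.7157

phase 1: p=-0.0379, T=0.541, ωT=2.026694, cosh=3.860364, sinh=3.728593; start (x,ẋ)=(-0.091600, 0.345800) → end (x,ẋ)=(0.098973, 0.584829)
phase 2: p=0.2799, T=0.445, ωT=1.667059, cosh=2.742685, sinh=2.553883; start (x,ẋ)=(0.098973, 0.584829) → end (x,ẋ)=(0.182368, -0.126989)
phase 3: p=0.5050, T=0.526, ωT=1.970501, cosh=3.656829, sinh=3.517442; start (x,ẋ)=(0.182368, -0.126989) → end (x,ẋ)=(-0.794043, -4.715706)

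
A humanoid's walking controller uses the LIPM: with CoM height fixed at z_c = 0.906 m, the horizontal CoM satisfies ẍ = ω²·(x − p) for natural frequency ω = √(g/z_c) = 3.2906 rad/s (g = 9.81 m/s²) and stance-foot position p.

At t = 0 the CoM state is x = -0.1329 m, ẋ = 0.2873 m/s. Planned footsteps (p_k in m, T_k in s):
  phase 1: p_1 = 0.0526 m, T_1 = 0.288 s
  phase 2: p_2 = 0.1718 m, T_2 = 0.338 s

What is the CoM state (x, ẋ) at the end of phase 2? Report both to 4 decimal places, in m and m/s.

phase 1: p=0.0526, T=0.288, ωT=0.947693, cosh=1.483693, sinh=1.096058; start (x,ẋ)=(-0.132900, 0.287300) → end (x,ẋ)=(-0.126929, -0.242776)
phase 2: p=0.1718, T=0.338, ωT=1.112223, cosh=1.684969, sinh=1.356142; start (x,ẋ)=(-0.126929, -0.242776) → end (x,ẋ)=(-0.431603, -1.742154)

x = -0.4316, ẋ = -1.7422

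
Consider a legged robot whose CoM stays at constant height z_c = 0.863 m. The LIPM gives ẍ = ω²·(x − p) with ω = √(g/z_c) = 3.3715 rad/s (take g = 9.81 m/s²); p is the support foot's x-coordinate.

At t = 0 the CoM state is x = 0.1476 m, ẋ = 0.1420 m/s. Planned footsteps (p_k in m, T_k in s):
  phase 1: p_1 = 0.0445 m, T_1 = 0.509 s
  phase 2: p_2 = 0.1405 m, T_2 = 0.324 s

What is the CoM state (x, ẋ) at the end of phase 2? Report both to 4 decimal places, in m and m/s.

phase 1: p=0.0445, T=0.509, ωT=1.716094, cosh=2.871261, sinh=2.691494; start (x,ẋ)=(0.147600, 0.142000) → end (x,ẋ)=(0.453887, 1.343287)
phase 2: p=0.1405, T=0.324, ωT=1.092366, cosh=1.658371, sinh=1.322949; start (x,ẋ)=(0.453887, 1.343287) → end (x,ẋ)=(1.187306, 3.625473)

x = 1.1873, ẋ = 3.6255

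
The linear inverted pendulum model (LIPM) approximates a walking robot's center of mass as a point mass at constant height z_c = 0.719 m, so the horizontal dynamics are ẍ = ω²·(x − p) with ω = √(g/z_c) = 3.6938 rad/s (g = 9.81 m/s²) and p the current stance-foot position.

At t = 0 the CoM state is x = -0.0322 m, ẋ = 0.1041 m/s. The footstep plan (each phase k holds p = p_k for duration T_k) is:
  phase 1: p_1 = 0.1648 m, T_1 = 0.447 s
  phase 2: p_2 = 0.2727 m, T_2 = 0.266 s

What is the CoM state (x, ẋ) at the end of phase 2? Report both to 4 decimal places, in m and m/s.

phase 1: p=0.1648, T=0.447, ωT=1.651129, cosh=2.702347, sinh=2.510513; start (x,ẋ)=(-0.032200, 0.104100) → end (x,ẋ)=(-0.296810, -1.545532)
phase 2: p=0.2727, T=0.266, ωT=0.982551, cosh=1.522808, sinh=1.148453; start (x,ẋ)=(-0.296810, -1.545532) → end (x,ẋ)=(-1.075082, -4.769500)

x = -1.0751, ẋ = -4.7695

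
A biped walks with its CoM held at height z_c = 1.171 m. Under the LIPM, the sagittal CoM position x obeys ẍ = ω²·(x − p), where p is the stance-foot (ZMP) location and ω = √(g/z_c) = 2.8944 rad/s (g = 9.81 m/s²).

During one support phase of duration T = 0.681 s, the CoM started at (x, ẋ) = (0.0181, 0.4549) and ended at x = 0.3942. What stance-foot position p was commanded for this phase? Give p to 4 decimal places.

p = 0.0847

ωT = 2.8944·0.681 = 1.971086; cosh(ωT) = 3.658888, sinh(ωT) = 3.519583
x(T) = p + (x₀−p)·cosh(ωT) + (ẋ₀/ω)·sinh(ωT) ⇒ p·(1 − cosh) = x(T) − x₀·cosh − (ẋ₀/ω)·sinh
numerator   = 0.3942 − (0.0181)·3.658888 − (0.4549/2.8944)·3.519583 = -0.225183
denominator = 1 − 3.658888 = -2.658888
p = -0.225183 / -2.658888 = 0.0847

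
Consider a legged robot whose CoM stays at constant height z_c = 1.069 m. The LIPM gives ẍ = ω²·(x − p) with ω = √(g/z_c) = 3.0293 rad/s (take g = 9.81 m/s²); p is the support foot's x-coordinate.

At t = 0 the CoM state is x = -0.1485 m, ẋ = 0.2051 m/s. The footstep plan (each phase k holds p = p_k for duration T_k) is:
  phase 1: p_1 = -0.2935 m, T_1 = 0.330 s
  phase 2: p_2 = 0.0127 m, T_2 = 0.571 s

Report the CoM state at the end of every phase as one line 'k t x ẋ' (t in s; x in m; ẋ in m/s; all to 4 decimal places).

phase 1: p=-0.2935, T=0.330, ωT=0.999669, cosh=1.542692, sinh=1.174690; start (x,ẋ)=(-0.148500, 0.205100) → end (x,ẋ)=(0.009723, 0.832387)
phase 2: p=0.0127, T=0.571, ωT=1.729730, cosh=2.908233, sinh=2.730900; start (x,ẋ)=(0.009723, 0.832387) → end (x,ẋ)=(0.754436, 2.396149)

1 0.3300 0.0097 0.8324
2 0.9010 0.7544 2.3961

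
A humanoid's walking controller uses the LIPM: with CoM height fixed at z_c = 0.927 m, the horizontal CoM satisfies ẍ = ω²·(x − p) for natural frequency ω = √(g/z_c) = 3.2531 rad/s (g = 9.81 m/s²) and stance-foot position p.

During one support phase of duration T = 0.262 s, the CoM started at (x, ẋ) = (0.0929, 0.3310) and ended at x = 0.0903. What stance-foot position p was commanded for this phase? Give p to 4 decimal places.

p = 0.3527

ωT = 3.2531·0.262 = 0.852312; cosh(ωT) = 1.385745, sinh(ωT) = 0.959318
x(T) = p + (x₀−p)·cosh(ωT) + (ẋ₀/ω)·sinh(ωT) ⇒ p·(1 − cosh) = x(T) − x₀·cosh − (ẋ₀/ω)·sinh
numerator   = 0.0903 − (0.0929)·1.385745 − (0.3310/3.2531)·0.959318 = -0.136045
denominator = 1 − 1.385745 = -0.385745
p = -0.136045 / -0.385745 = 0.3527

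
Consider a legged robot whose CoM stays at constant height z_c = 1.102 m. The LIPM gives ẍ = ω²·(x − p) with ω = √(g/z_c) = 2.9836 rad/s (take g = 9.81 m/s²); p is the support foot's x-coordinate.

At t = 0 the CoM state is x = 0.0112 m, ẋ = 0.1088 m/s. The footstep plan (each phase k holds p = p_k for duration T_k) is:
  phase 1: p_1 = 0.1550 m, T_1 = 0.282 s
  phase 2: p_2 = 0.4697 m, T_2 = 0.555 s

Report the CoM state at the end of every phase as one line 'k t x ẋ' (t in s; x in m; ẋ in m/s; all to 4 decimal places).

phase 1: p=0.1550, T=0.282, ωT=0.841375, cosh=1.375336, sinh=0.944219; start (x,ẋ)=(0.011200, 0.108800) → end (x,ẋ)=(-0.008341, -0.255473)
phase 2: p=0.4697, T=0.555, ωT=1.655898, cosh=2.714351, sinh=2.523430; start (x,ẋ)=(-0.008341, -0.255473) → end (x,ẋ)=(-1.043942, -4.292572)

1 0.2820 -0.0083 -0.2555
2 0.8370 -1.0439 -4.2926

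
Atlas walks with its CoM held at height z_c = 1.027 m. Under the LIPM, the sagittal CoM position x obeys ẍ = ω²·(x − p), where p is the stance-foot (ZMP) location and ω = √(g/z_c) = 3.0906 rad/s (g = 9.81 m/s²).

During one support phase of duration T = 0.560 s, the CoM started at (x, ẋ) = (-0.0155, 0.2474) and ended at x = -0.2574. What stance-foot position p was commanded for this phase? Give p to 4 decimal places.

ωT = 3.0906·0.560 = 1.730736; cosh(ωT) = 2.910980, sinh(ωT) = 2.733826
x(T) = p + (x₀−p)·cosh(ωT) + (ẋ₀/ω)·sinh(ωT) ⇒ p·(1 − cosh) = x(T) − x₀·cosh − (ẋ₀/ω)·sinh
numerator   = -0.2574 − (-0.0155)·2.910980 − (0.2474/3.0906)·2.733826 = -0.431120
denominator = 1 − 2.910980 = -1.910980
p = -0.431120 / -1.910980 = 0.2256

p = 0.2256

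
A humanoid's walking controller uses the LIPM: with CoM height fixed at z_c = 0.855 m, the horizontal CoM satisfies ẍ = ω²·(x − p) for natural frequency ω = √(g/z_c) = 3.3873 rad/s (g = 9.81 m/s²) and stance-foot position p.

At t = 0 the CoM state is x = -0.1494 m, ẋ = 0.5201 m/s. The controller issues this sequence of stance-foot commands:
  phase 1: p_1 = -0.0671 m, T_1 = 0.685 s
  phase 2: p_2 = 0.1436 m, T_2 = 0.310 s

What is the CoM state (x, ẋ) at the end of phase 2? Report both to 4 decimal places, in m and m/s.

phase 1: p=-0.0671, T=0.685, ωT=2.320301, cosh=5.138488, sinh=5.040244; start (x,ẋ)=(-0.149400, 0.520100) → end (x,ẋ)=(0.283902, 1.267435)
phase 2: p=0.1436, T=0.310, ωT=1.050063, cosh=1.603873, sinh=1.253958; start (x,ẋ)=(0.283902, 1.267435) → end (x,ẋ)=(0.837824, 2.628743)

x = 0.8378, ẋ = 2.6287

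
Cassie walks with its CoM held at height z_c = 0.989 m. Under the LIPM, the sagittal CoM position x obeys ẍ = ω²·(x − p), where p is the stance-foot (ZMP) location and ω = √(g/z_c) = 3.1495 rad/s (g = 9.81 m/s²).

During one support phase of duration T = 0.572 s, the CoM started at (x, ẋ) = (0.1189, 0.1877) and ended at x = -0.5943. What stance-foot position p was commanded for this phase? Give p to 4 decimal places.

ωT = 3.1495·0.572 = 1.801514; cosh(ωT) = 3.111931, sinh(ωT) = 2.946882
x(T) = p + (x₀−p)·cosh(ωT) + (ẋ₀/ω)·sinh(ωT) ⇒ p·(1 − cosh) = x(T) − x₀·cosh − (ẋ₀/ω)·sinh
numerator   = -0.5943 − (0.1189)·3.111931 − (0.1877/3.1495)·2.946882 = -1.139933
denominator = 1 − 3.111931 = -2.111931
p = -1.139933 / -2.111931 = 0.5398

p = 0.5398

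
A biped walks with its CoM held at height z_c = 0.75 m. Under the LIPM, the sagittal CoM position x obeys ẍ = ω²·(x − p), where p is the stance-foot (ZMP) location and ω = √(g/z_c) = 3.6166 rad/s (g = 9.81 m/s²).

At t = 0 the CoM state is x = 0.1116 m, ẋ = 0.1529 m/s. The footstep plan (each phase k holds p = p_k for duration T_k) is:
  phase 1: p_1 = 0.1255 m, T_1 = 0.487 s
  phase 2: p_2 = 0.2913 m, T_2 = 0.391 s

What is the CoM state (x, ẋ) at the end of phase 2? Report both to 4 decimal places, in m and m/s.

phase 1: p=0.1255, T=0.487, ωT=1.761284, cosh=2.995865, sinh=2.824041; start (x,ẋ)=(0.111600, 0.152900) → end (x,ẋ)=(0.203250, 0.316101)
phase 2: p=0.2913, T=0.391, ωT=1.414091, cosh=2.177946, sinh=1.934799; start (x,ẋ)=(0.203250, 0.316101) → end (x,ẋ)=(0.268639, 0.072332)

x = 0.2686, ẋ = 0.0723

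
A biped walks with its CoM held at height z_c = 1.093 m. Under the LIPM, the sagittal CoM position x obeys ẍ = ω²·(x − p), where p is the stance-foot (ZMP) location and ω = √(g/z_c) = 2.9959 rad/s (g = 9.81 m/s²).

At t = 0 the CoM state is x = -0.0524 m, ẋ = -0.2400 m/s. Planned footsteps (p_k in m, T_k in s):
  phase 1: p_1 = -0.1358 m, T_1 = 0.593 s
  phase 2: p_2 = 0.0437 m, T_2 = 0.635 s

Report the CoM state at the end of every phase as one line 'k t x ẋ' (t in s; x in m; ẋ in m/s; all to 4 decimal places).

phase 1: p=-0.1358, T=0.593, ωT=1.776569, cosh=3.039381, sinh=2.870163; start (x,ẋ)=(-0.052400, -0.240000) → end (x,ẋ)=(-0.112243, -0.012318)
phase 2: p=0.0437, T=0.635, ωT=1.902396, cosh=3.425574, sinh=3.276363; start (x,ẋ)=(-0.112243, -0.012318) → end (x,ẋ)=(-0.503965, -1.572878)

1 0.5930 -0.1122 -0.0123
2 1.2280 -0.5040 -1.5729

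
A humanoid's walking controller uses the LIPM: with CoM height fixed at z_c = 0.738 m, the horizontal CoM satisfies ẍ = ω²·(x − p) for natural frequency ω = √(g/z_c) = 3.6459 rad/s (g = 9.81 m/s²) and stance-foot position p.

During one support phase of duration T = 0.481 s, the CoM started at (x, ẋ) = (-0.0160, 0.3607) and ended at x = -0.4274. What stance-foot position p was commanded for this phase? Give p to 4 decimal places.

ωT = 3.6459·0.481 = 1.753678; cosh(ωT) = 2.974471, sinh(ωT) = 2.801335
x(T) = p + (x₀−p)·cosh(ωT) + (ẋ₀/ω)·sinh(ωT) ⇒ p·(1 − cosh) = x(T) − x₀·cosh − (ẋ₀/ω)·sinh
numerator   = -0.4274 − (-0.0160)·2.974471 − (0.3607/3.6459)·2.801335 = -0.656953
denominator = 1 − 2.974471 = -1.974471
p = -0.656953 / -1.974471 = 0.3327

p = 0.3327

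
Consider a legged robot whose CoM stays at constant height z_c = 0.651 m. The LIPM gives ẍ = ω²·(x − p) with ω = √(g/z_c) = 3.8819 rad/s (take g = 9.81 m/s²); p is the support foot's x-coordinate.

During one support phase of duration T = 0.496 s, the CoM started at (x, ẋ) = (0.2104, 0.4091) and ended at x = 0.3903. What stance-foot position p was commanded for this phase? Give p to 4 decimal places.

p = 0.2799

ωT = 3.8819·0.496 = 1.925422; cosh(ωT) = 3.501930, sinh(ωT) = 3.356115
x(T) = p + (x₀−p)·cosh(ωT) + (ẋ₀/ω)·sinh(ωT) ⇒ p·(1 − cosh) = x(T) − x₀·cosh − (ẋ₀/ω)·sinh
numerator   = 0.3903 − (0.2104)·3.501930 − (0.4091/3.8819)·3.356115 = -0.700195
denominator = 1 − 3.501930 = -2.501930
p = -0.700195 / -2.501930 = 0.2799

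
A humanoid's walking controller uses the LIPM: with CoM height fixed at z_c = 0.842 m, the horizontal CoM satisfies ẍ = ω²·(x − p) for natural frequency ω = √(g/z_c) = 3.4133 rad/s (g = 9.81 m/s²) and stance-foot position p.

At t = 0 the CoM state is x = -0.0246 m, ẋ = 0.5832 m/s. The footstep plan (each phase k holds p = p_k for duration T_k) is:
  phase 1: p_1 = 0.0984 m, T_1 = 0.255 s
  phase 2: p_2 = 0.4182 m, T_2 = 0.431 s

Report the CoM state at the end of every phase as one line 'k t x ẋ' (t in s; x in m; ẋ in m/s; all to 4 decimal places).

phase 1: p=0.0984, T=0.255, ωT=0.870391, cosh=1.403317, sinh=0.984529; start (x,ẋ)=(-0.024600, 0.583200) → end (x,ẋ)=(0.094010, 0.405074)
phase 2: p=0.4182, T=0.431, ωT=1.471132, cosh=2.291914, sinh=2.062249; start (x,ẋ)=(0.094010, 0.405074) → end (x,ẋ)=(-0.080079, -1.353605)

1 0.2550 0.0940 0.4051
2 0.6860 -0.0801 -1.3536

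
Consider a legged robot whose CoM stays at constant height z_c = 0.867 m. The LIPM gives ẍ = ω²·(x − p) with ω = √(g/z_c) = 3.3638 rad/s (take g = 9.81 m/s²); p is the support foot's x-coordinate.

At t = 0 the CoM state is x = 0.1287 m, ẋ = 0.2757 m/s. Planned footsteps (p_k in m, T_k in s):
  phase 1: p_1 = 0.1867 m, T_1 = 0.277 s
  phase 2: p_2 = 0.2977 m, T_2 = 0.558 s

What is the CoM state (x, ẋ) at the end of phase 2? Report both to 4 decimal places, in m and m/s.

x = 0.1211, ẋ = -0.5085

phase 1: p=0.1867, T=0.277, ωT=0.931773, cosh=1.466430, sinh=1.072575; start (x,ẋ)=(0.128700, 0.275700) → end (x,ẋ)=(0.189556, 0.195035)
phase 2: p=0.2977, T=0.558, ωT=1.877000, cosh=3.343462, sinh=3.190414; start (x,ẋ)=(0.189556, 0.195035) → end (x,ẋ)=(0.121107, -0.508497)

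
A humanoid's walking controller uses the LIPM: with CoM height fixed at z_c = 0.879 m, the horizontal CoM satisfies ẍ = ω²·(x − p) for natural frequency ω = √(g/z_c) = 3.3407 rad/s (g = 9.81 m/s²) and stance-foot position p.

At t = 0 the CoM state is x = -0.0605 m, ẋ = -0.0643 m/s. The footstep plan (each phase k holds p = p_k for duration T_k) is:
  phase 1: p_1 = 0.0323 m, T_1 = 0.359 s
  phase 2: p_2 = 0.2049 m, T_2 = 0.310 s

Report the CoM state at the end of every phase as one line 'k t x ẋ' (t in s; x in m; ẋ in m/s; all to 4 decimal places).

phase 1: p=0.0323, T=0.359, ωT=1.199311, cosh=1.809616, sinh=1.508215; start (x,ẋ)=(-0.060500, -0.064300) → end (x,ẋ)=(-0.164662, -0.583930)
phase 2: p=0.2049, T=0.310, ωT=1.035617, cosh=1.585925, sinh=1.230918; start (x,ẋ)=(-0.164662, -0.583930) → end (x,ẋ)=(-0.596353, -2.445755)

1 0.3590 -0.1647 -0.5839
2 0.6690 -0.5964 -2.4458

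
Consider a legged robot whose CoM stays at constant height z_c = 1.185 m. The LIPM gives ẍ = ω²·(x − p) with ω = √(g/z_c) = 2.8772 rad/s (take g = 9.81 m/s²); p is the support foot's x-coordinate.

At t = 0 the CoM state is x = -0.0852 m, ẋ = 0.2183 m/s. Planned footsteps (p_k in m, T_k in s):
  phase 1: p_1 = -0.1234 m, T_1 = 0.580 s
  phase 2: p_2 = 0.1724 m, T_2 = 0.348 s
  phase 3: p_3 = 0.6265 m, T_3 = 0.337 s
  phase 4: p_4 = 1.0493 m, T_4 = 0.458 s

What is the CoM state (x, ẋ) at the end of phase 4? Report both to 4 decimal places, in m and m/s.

x = 2.0855, ẋ = 3.4723

phase 1: p=-0.1234, T=0.580, ωT=1.668776, cosh=2.747074, sinh=2.558596; start (x,ẋ)=(-0.085200, 0.218300) → end (x,ẋ)=(0.175665, 0.880899)
phase 2: p=0.1724, T=0.348, ωT=1.001266, cosh=1.544569, sinh=1.177155; start (x,ẋ)=(0.175665, 0.880899) → end (x,ẋ)=(0.537847, 1.371668)
phase 3: p=0.6265, T=0.337, ωT=0.969616, cosh=1.508081, sinh=1.128852; start (x,ẋ)=(0.537847, 1.371668) → end (x,ẋ)=(1.030970, 1.780647)
phase 4: p=1.0493, T=0.458, ωT=1.317758, cosh=2.001386, sinh=1.733651; start (x,ẋ)=(1.030970, 1.780647) → end (x,ẋ)=(2.085539, 3.472329)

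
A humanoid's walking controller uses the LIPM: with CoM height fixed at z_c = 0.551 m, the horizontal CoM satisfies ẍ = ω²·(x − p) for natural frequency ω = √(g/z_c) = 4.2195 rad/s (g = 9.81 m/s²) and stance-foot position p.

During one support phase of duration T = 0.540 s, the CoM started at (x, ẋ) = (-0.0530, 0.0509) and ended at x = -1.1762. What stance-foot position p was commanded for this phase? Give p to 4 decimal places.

p = 0.2474

ωT = 4.2195·0.540 = 2.278530; cosh(ωT) = 4.932377, sinh(ωT) = 4.829942
x(T) = p + (x₀−p)·cosh(ωT) + (ẋ₀/ω)·sinh(ωT) ⇒ p·(1 − cosh) = x(T) − x₀·cosh − (ẋ₀/ω)·sinh
numerator   = -1.1762 − (-0.0530)·4.932377 − (0.0509/4.2195)·4.829942 = -0.973048
denominator = 1 − 4.932377 = -3.932377
p = -0.973048 / -3.932377 = 0.2474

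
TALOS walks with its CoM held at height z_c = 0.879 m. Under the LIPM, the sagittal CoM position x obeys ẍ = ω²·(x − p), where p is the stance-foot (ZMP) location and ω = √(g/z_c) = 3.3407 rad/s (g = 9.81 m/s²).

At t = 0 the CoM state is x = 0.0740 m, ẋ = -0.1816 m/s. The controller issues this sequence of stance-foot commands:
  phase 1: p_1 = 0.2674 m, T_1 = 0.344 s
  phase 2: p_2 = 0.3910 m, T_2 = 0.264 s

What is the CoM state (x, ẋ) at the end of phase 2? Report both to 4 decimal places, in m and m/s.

x = -0.7373, ẋ = -3.5374

phase 1: p=0.2674, T=0.344, ωT=1.149201, cosh=1.736280, sinh=1.419390; start (x,ẋ)=(0.074000, -0.181600) → end (x,ẋ)=(-0.145554, -1.232364)
phase 2: p=0.3910, T=0.264, ωT=0.881945, cosh=1.414785, sinh=1.000808; start (x,ẋ)=(-0.145554, -1.232364) → end (x,ẋ)=(-0.737301, -3.537446)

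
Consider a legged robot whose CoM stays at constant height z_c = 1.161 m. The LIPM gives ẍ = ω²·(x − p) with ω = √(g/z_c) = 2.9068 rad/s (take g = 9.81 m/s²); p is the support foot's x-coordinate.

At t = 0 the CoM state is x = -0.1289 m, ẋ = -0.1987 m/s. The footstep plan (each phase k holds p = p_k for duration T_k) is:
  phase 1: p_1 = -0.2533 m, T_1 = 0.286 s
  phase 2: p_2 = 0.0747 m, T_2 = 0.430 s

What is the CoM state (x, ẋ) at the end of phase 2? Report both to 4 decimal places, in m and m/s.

x = -0.3081, ẋ = -0.9093

phase 1: p=-0.2533, T=0.286, ωT=0.831345, cosh=1.365934, sinh=0.930471; start (x,ẋ)=(-0.128900, -0.198700) → end (x,ẋ)=(-0.146982, 0.065053)
phase 2: p=0.0747, T=0.430, ωT=1.249924, cosh=1.888302, sinh=1.601776; start (x,ẋ)=(-0.146982, 0.065053) → end (x,ẋ)=(-0.308056, -0.909321)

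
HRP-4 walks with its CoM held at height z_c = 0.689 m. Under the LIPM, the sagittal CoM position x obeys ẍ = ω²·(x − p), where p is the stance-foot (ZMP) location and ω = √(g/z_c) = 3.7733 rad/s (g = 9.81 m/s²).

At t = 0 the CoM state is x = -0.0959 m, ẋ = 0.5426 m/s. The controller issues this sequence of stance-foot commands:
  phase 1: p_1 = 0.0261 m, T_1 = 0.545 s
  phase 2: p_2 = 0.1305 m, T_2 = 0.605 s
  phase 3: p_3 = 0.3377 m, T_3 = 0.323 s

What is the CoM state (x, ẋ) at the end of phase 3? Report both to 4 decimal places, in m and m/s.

x = 1.0497, ẋ = 2.9333

phase 1: p=0.0261, T=0.545, ωT=2.056449, cosh=3.973031, sinh=3.845123; start (x,ẋ)=(-0.095900, 0.542600) → end (x,ẋ)=(0.094318, 0.385692)
phase 2: p=0.1305, T=0.605, ωT=2.282846, cosh=4.953271, sinh=4.851278; start (x,ẋ)=(0.094318, 0.385692) → end (x,ẋ)=(0.447162, 1.248124)
phase 3: p=0.3377, T=0.323, ωT=1.218776, cosh=1.839318, sinh=1.543726; start (x,ẋ)=(0.447162, 1.248124) → end (x,ẋ)=(1.049666, 2.933307)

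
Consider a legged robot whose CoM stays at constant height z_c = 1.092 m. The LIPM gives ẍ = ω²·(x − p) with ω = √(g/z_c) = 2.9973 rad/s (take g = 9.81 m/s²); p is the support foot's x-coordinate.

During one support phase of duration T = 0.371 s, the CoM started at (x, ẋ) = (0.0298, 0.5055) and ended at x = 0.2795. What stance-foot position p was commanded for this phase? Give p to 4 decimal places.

ωT = 2.9973·0.371 = 1.111998; cosh(ωT) = 1.684665, sinh(ωT) = 1.355763
x(T) = p + (x₀−p)·cosh(ωT) + (ẋ₀/ω)·sinh(ωT) ⇒ p·(1 − cosh) = x(T) − x₀·cosh − (ẋ₀/ω)·sinh
numerator   = 0.2795 − (0.0298)·1.684665 − (0.5055/2.9973)·1.355763 = 0.000645
denominator = 1 − 1.684665 = -0.684665
p = 0.000645 / -0.684665 = -0.0009

p = -0.0009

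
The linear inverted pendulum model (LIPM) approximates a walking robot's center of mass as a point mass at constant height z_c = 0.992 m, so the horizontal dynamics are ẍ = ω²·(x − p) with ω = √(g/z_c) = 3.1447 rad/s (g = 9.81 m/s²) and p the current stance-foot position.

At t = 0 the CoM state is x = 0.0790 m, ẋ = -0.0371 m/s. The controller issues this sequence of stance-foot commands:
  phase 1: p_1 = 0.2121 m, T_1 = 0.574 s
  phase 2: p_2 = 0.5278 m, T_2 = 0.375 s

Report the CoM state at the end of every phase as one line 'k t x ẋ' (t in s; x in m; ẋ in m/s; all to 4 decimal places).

phase 1: p=0.2121, T=0.574, ωT=1.805058, cosh=3.122394, sinh=2.957929; start (x,ẋ)=(0.079000, -0.037100) → end (x,ẋ)=(-0.238387, -1.353910)
phase 2: p=0.5278, T=0.375, ωT=1.179262, cosh=1.779740, sinh=1.472235; start (x,ẋ)=(-0.238387, -1.353910) → end (x,ẋ)=(-1.469666, -5.956853)

1 0.5740 -0.2384 -1.3539
2 0.9490 -1.4697 -5.9569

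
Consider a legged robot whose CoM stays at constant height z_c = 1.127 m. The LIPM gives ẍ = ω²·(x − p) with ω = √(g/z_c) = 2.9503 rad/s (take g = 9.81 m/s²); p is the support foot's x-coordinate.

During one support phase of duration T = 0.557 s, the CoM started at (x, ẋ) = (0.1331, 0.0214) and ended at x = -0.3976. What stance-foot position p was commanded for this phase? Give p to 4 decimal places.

p = 0.4592

ωT = 2.9503·0.557 = 1.643317; cosh(ωT) = 2.682818, sinh(ωT) = 2.489480
x(T) = p + (x₀−p)·cosh(ωT) + (ẋ₀/ω)·sinh(ωT) ⇒ p·(1 − cosh) = x(T) − x₀·cosh − (ẋ₀/ω)·sinh
numerator   = -0.3976 − (0.1331)·2.682818 − (0.0214/2.9503)·2.489480 = -0.772741
denominator = 1 − 2.682818 = -1.682818
p = -0.772741 / -1.682818 = 0.4592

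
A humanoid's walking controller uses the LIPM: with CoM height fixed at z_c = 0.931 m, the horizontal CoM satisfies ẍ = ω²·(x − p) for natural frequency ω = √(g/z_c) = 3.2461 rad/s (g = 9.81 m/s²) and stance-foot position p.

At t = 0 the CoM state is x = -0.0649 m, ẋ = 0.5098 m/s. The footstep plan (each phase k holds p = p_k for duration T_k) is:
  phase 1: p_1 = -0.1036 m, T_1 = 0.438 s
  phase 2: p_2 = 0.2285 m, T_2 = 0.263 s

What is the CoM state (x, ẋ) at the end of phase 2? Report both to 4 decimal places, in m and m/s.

phase 1: p=-0.1036, T=0.438, ωT=1.421792, cosh=2.192911, sinh=1.951629; start (x,ẋ)=(-0.064900, 0.509800) → end (x,ẋ)=(0.287769, 1.363117)
phase 2: p=0.2285, T=0.263, ωT=0.853724, cosh=1.387101, sinh=0.961275; start (x,ẋ)=(0.287769, 1.363117) → end (x,ẋ)=(0.714375, 2.075725)

x = 0.7144, ẋ = 2.0757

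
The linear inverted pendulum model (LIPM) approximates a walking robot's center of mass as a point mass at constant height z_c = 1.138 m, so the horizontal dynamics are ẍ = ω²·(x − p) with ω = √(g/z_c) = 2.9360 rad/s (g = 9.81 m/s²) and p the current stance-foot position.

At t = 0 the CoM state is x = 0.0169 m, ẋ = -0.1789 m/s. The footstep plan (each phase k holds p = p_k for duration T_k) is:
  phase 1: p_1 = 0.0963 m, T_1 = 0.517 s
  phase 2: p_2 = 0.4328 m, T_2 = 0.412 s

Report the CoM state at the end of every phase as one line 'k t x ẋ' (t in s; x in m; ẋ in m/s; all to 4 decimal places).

1 0.5170 -0.2259 -0.9340
2 0.9290 -1.2552 -4.6578

phase 1: p=0.0963, T=0.517, ωT=1.517912, cosh=2.390929, sinh=2.171760; start (x,ẋ)=(0.016900, -0.178900) → end (x,ẋ)=(-0.225872, -0.934014)
phase 2: p=0.4328, T=0.412, ωT=1.209632, cosh=1.825279, sinh=1.526972; start (x,ẋ)=(-0.225872, -0.934014) → end (x,ẋ)=(-1.255228, -4.657788)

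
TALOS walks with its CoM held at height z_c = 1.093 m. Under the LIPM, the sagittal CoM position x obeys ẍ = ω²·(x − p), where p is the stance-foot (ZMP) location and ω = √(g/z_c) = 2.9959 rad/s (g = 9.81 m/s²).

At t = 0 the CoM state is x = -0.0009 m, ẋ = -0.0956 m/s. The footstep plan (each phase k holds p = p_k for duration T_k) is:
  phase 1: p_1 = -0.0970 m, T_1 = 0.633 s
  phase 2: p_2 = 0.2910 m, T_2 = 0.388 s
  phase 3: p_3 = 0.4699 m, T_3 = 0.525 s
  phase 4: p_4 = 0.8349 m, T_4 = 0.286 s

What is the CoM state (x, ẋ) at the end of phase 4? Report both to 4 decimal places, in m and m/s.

phase 1: p=-0.0970, T=0.633, ωT=1.896405, cosh=3.406004, sinh=3.255896; start (x,ẋ)=(-0.000900, -0.095600) → end (x,ẋ)=(0.126420, 0.611778)
phase 2: p=0.2910, T=0.388, ωT=1.162409, cosh=1.755180, sinh=1.442448; start (x,ẋ)=(0.126420, 0.611778) → end (x,ẋ)=(0.296688, 0.362561)
phase 3: p=0.4699, T=0.525, ωT=1.572847, cosh=2.513904, sinh=2.306451; start (x,ẋ)=(0.296688, 0.362561) → end (x,ẋ)=(0.313587, -0.285429)
phase 4: p=0.8349, T=0.286, ωT=0.856827, cosh=1.390091, sinh=0.965584; start (x,ẋ)=(0.313587, -0.285429) → end (x,ẋ)=(0.018234, -1.904822)

x = 0.0182, ẋ = -1.9048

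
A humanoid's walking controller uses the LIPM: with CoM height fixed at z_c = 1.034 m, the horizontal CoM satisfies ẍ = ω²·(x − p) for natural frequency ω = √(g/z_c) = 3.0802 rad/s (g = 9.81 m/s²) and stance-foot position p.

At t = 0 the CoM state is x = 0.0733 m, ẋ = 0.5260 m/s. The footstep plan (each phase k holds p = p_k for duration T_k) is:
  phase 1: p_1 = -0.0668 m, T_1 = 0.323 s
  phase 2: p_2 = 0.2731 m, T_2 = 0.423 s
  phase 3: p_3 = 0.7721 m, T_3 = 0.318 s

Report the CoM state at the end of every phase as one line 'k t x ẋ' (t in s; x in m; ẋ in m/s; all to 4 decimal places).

1 0.3230 0.3479 1.3123
2 0.7460 1.1469 2.9855
3 1.0640 2.4502 5.8565

phase 1: p=-0.0668, T=0.323, ωT=0.994905, cosh=1.537113, sinh=1.167354; start (x,ẋ)=(0.073300, 0.526000) → end (x,ẋ)=(0.347896, 1.312276)
phase 2: p=0.2731, T=0.423, ωT=1.302925, cosh=1.975890, sinh=1.704154; start (x,ẋ)=(0.347896, 1.312276) → end (x,ẋ)=(1.146920, 2.985529)
phase 3: p=0.7721, T=0.318, ωT=0.979504, cosh=1.519316, sinh=1.143818; start (x,ẋ)=(1.146920, 2.985529) → end (x,ẋ)=(2.450233, 5.856524)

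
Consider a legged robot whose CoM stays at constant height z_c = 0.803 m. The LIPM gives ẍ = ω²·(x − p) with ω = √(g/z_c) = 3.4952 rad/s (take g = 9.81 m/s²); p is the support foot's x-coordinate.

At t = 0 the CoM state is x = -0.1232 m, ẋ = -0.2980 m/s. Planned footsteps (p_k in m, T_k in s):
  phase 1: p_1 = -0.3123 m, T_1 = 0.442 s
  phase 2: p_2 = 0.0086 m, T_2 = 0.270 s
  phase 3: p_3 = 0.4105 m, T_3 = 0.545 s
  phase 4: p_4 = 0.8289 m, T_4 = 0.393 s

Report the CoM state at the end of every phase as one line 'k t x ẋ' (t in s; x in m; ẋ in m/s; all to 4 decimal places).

1 0.4420 -0.0397 0.7483
2 0.7120 0.1706 0.9231
3 1.2570 0.4544 0.4155
4 1.6500 0.2616 -1.5462

phase 1: p=-0.3123, T=0.442, ωT=1.544878, cosh=2.450370, sinh=2.237032; start (x,ẋ)=(-0.123200, -0.298000) → end (x,ẋ)=(-0.039664, 0.748339)
phase 2: p=0.0086, T=0.270, ωT=0.943704, cosh=1.479332, sinh=1.090149; start (x,ẋ)=(-0.039664, 0.748339) → end (x,ẋ)=(0.170608, 0.923142)
phase 3: p=0.4105, T=0.545, ωT=1.904884, cosh=3.433734, sinh=3.284894; start (x,ẋ)=(0.170608, 0.923142) → end (x,ẋ)=(0.454370, 0.415534)
phase 4: p=0.8289, T=0.393, ωT=1.373614, cosh=2.101394, sinh=1.848203; start (x,ẋ)=(0.454370, 0.415534) → end (x,ẋ)=(0.261593, -1.546201)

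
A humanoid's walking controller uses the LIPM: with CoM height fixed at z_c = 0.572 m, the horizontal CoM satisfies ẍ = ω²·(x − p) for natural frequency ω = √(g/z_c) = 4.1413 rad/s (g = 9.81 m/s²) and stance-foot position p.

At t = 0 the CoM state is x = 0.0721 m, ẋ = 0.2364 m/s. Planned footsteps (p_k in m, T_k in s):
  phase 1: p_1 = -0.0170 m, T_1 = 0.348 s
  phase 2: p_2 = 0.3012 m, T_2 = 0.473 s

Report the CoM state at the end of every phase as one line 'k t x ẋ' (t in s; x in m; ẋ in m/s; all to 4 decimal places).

phase 1: p=-0.0170, T=0.348, ωT=1.441172, cosh=2.231149, sinh=1.994498; start (x,ẋ)=(0.072100, 0.236400) → end (x,ẋ)=(0.295648, 1.263393)
phase 2: p=0.3012, T=0.473, ωT=1.958835, cosh=3.616042, sinh=3.475019; start (x,ẋ)=(0.295648, 1.263393) → end (x,ẋ)=(1.341255, 4.488588)

1 0.3480 0.2956 1.2634
2 0.8210 1.3413 4.4886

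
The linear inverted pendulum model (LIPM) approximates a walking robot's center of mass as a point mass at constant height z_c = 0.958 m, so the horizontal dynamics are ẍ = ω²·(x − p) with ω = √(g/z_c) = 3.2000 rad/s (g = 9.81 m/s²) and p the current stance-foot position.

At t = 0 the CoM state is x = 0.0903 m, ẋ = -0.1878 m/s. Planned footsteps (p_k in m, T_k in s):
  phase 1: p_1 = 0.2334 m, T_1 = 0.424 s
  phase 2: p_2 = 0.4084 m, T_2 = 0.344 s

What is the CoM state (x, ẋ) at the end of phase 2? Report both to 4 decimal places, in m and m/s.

phase 1: p=0.2334, T=0.424, ωT=1.356800, cosh=2.070614, sinh=1.813131; start (x,ẋ)=(0.090300, -0.187800) → end (x,ẋ)=(-0.169313, -1.219130)
phase 2: p=0.4084, T=0.344, ωT=1.100800, cosh=1.669588, sinh=1.336983; start (x,ẋ)=(-0.169313, -1.219130) → end (x,ẋ)=(-1.065504, -4.507100)

x = -1.0655, ẋ = -4.5071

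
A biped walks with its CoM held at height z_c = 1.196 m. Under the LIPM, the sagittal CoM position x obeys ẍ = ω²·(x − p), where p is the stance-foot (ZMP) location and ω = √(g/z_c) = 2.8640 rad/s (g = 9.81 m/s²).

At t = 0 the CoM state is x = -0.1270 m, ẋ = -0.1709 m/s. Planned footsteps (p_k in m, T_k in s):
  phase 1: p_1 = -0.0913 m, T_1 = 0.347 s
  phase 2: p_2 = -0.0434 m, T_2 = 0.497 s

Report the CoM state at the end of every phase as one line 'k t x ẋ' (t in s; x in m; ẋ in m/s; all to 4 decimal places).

1 0.3470 -0.2157 -0.3817
2 0.8440 -0.6823 -1.8029

phase 1: p=-0.0913, T=0.347, ωT=0.993808, cosh=1.535833, sinh=1.165669; start (x,ẋ)=(-0.127000, -0.170900) → end (x,ẋ)=(-0.215687, -0.381657)
phase 2: p=-0.0434, T=0.497, ωT=1.423408, cosh=2.196068, sinh=1.955176; start (x,ẋ)=(-0.215687, -0.381657) → end (x,ẋ)=(-0.682301, -1.802887)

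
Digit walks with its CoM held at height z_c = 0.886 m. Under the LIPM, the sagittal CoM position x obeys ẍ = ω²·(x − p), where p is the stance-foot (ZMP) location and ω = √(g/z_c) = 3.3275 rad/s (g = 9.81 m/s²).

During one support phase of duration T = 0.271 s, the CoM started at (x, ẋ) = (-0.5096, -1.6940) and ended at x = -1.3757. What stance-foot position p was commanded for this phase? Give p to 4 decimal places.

ωT = 3.3275·0.271 = 0.901753; cosh(ωT) = 1.434888, sinh(ωT) = 1.029030
x(T) = p + (x₀−p)·cosh(ωT) + (ẋ₀/ω)·sinh(ωT) ⇒ p·(1 − cosh) = x(T) − x₀·cosh − (ẋ₀/ω)·sinh
numerator   = -1.3757 − (-0.5096)·1.434888 − (-1.6940/3.3275)·1.029030 = -0.120612
denominator = 1 − 1.434888 = -0.434888
p = -0.120612 / -0.434888 = 0.2773

p = 0.2773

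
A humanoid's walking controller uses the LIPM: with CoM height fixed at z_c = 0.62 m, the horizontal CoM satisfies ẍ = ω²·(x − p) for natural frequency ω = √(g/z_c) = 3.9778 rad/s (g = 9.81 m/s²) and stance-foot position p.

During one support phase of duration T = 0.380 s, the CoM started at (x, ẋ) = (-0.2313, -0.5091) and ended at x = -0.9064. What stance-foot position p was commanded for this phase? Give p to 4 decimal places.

p = 0.0585

ωT = 3.9778·0.380 = 1.511564; cosh(ωT) = 2.377190, sinh(ωT) = 2.156626
x(T) = p + (x₀−p)·cosh(ωT) + (ẋ₀/ω)·sinh(ωT) ⇒ p·(1 − cosh) = x(T) − x₀·cosh − (ẋ₀/ω)·sinh
numerator   = -0.9064 − (-0.2313)·2.377190 − (-0.5091/3.9778)·2.156626 = -0.080539
denominator = 1 − 2.377190 = -1.377190
p = -0.080539 / -1.377190 = 0.0585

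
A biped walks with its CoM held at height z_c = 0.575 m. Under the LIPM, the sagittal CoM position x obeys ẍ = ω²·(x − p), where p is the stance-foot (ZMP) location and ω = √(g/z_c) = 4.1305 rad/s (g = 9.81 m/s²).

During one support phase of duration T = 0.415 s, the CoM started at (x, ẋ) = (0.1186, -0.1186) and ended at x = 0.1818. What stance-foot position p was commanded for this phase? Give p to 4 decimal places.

ωT = 4.1305·0.415 = 1.714157; cosh(ωT) = 2.866056, sinh(ωT) = 2.685940
x(T) = p + (x₀−p)·cosh(ωT) + (ẋ₀/ω)·sinh(ωT) ⇒ p·(1 − cosh) = x(T) − x₀·cosh − (ẋ₀/ω)·sinh
numerator   = 0.1818 − (0.1186)·2.866056 − (-0.1186/4.1305)·2.685940 = -0.080992
denominator = 1 − 2.866056 = -1.866056
p = -0.080992 / -1.866056 = 0.0434

p = 0.0434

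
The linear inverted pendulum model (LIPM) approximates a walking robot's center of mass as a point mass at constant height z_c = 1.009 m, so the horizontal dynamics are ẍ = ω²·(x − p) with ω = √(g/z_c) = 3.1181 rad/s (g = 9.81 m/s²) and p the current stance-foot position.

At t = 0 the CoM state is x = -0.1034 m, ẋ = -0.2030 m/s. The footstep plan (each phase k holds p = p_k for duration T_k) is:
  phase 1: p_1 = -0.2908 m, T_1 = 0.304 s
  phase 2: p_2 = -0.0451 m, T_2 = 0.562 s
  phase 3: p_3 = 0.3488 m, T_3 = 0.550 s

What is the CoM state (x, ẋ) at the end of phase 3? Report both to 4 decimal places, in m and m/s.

x = 0.3363, ẋ = 0.1963

phase 1: p=-0.2908, T=0.304, ωT=0.947902, cosh=1.483922, sinh=1.096369; start (x,ẋ)=(-0.103400, -0.203000) → end (x,ẋ)=(-0.084091, 0.339407)
phase 2: p=-0.0451, T=0.562, ωT=1.752372, cosh=2.970816, sinh=2.797454; start (x,ẋ)=(-0.084091, 0.339407) → end (x,ẋ)=(0.143571, 0.668211)
phase 3: p=0.3488, T=0.550, ωT=1.714955, cosh=2.868199, sinh=2.688227; start (x,ẋ)=(0.143571, 0.668211) → end (x,ẋ)=(0.336250, 0.196296)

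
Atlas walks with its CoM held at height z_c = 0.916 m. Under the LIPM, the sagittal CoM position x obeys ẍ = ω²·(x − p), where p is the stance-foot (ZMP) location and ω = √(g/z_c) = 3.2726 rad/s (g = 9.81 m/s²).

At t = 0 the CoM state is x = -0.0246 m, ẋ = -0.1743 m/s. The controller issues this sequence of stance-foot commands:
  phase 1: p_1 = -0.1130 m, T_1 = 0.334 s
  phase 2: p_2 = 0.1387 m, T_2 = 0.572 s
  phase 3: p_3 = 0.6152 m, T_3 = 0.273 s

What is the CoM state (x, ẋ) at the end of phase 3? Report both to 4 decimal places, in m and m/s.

x = -1.2373, ẋ = -5.3824

phase 1: p=-0.1130, T=0.334, ωT=1.093048, cosh=1.659274, sinh=1.324081; start (x,ẋ)=(-0.024600, -0.174300) → end (x,ẋ)=(-0.036841, 0.093842)
phase 2: p=0.1387, T=0.572, ωT=1.871927, cosh=3.327320, sinh=3.173493; start (x,ẋ)=(-0.036841, 0.093842) → end (x,ẋ)=(-0.354382, -1.510853)
phase 3: p=0.6152, T=0.273, ωT=0.893420, cosh=1.426363, sinh=1.017109; start (x,ẋ)=(-0.354382, -1.510853) → end (x,ẋ)=(-1.237341, -5.382365)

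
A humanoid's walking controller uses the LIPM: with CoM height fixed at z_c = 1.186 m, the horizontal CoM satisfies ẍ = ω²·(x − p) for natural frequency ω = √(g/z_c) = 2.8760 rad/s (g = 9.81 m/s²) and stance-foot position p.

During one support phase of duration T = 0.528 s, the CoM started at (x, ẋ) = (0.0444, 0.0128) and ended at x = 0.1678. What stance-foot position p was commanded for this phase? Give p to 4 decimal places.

ωT = 2.8760·0.528 = 1.518528; cosh(ωT) = 2.392267, sinh(ωT) = 2.173233
x(T) = p + (x₀−p)·cosh(ωT) + (ẋ₀/ω)·sinh(ωT) ⇒ p·(1 − cosh) = x(T) − x₀·cosh − (ẋ₀/ω)·sinh
numerator   = 0.1678 − (0.0444)·2.392267 − (0.0128/2.8760)·2.173233 = 0.051911
denominator = 1 − 2.392267 = -1.392267
p = 0.051911 / -1.392267 = -0.0373

p = -0.0373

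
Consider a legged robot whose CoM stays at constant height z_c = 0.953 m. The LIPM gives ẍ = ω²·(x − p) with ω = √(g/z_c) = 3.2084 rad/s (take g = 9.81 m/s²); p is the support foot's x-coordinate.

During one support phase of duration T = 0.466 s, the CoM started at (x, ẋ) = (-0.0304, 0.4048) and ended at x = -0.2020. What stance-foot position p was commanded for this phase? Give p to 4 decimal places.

p = 0.2966

ωT = 3.2084·0.466 = 1.495114; cosh(ωT) = 2.342035, sinh(ωT) = 2.117812
x(T) = p + (x₀−p)·cosh(ωT) + (ẋ₀/ω)·sinh(ωT) ⇒ p·(1 − cosh) = x(T) − x₀·cosh − (ẋ₀/ω)·sinh
numerator   = -0.2020 − (-0.0304)·2.342035 − (0.4048/3.2084)·2.117812 = -0.398004
denominator = 1 − 2.342035 = -1.342035
p = -0.398004 / -1.342035 = 0.2966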